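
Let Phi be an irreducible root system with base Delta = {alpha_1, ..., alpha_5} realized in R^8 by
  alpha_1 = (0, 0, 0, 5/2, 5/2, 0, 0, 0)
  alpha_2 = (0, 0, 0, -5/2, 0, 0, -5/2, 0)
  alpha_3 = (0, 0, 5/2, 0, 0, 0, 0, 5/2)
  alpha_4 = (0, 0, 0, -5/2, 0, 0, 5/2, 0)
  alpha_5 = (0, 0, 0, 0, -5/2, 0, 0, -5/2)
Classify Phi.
Compute the Cartan integers a_ij = 2(alpha_i, alpha_j)/(alpha_j, alpha_j); the resulting 5x5 Cartan matrix is
[[2, -1, 0, -1, -1], [-1, 2, 0, 0, 0], [0, 0, 2, 0, -1], [-1, 0, 0, 2, 0], [-1, 0, -1, 0, 2]].
All simple roots have the same length, so the diagram is simply laced. The associated Dynkin diagram is a chain of 3 nodes with a fork of two nodes at one end (D_5), so the type is D_5 (the algebra so(10)).

D_5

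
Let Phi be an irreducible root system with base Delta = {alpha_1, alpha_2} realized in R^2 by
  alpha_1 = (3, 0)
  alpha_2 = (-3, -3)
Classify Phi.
B2

Compute the Cartan integers a_ij = 2(alpha_i, alpha_j)/(alpha_j, alpha_j); the resulting 2x2 Cartan matrix is
[[2, -1], [-2, 2]].
The roots have two lengths (squared-length ratio 2:1); the short ones are alpha_{1}. The associated Dynkin diagram is a chain of 2 nodes with a double edge at one end; the terminal node there is the unique short simple root (B_2), so the type is B_2 (the algebra so(5)).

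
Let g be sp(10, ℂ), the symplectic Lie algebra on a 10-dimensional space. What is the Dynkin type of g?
C_5 (sp(10))

This is sp(10), which has dimension 10(10+1)/2 = 55 and rank 10/2 = 5. In the classification of classical Lie algebras, the symplectic algebra sp(2n) has type C_n; here n = 5, so the Dynkin diagram is a chain of 5 nodes with a double edge at one end; the terminal node there is the unique long simple root (C_5). Hence the type is C_5.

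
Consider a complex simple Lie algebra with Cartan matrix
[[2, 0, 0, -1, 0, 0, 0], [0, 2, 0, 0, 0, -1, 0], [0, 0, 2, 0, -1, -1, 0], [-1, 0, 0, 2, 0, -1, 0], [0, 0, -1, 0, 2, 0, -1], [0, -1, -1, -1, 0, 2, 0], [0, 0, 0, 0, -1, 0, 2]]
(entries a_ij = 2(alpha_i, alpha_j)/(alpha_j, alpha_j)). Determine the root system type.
The matrix has rank 7 with 2's on the diagonal. Reading the off-diagonal entries as Dynkin edges (a single edge where a_ij = a_ji = -1; a double or triple edge where a_ij * a_ji = 2 or 3), the diagram is a chain of 6 nodes with one extra node attached to the third node from one end (E_7). One simple-root ordering that puts it in standard form is (alpha_1, alpha_2, alpha_4, alpha_6, alpha_3, alpha_5, alpha_7). So the algebra is type E_7.

E_7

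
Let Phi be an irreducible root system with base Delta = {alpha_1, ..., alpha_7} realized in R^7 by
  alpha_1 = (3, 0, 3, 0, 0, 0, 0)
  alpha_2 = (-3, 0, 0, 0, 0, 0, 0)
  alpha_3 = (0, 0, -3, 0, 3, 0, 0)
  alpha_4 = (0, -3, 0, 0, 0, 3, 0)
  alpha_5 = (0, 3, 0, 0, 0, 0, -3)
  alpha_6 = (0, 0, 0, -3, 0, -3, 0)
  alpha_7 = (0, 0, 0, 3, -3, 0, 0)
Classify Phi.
B_7

Compute the Cartan integers a_ij = 2(alpha_i, alpha_j)/(alpha_j, alpha_j); the resulting 7x7 Cartan matrix is
[[2, -2, -1, 0, 0, 0, 0], [-1, 2, 0, 0, 0, 0, 0], [-1, 0, 2, 0, 0, 0, -1], [0, 0, 0, 2, -1, -1, 0], [0, 0, 0, -1, 2, 0, 0], [0, 0, 0, -1, 0, 2, -1], [0, 0, -1, 0, 0, -1, 2]].
The roots have two lengths (squared-length ratio 2:1); the short ones are alpha_{2}. The associated Dynkin diagram is a chain of 7 nodes with a double edge at one end; the terminal node there is the unique short simple root (B_7), so the type is B_7 (the algebra so(15)).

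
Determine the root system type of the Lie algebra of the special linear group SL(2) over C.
This is sl(2), which has dimension 2^2 - 1 = 3 and rank 2 - 1 = 1 (a Cartan subalgebra is the diagonal traceless matrices). In the classification of classical Lie algebras, the special linear algebra sl(n+1) has type A_n; here n = 1, so the Dynkin diagram is a chain of 1 nodes with single edges (A_1). Hence the type is A_1.

A_1 (sl(2))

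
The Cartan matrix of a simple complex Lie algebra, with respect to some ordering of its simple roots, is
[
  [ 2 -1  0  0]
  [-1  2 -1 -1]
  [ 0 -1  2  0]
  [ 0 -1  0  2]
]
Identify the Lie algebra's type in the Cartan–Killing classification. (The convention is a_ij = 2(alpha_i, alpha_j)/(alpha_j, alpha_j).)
The matrix has rank 4 with 2's on the diagonal. Reading the off-diagonal entries as Dynkin edges (a single edge where a_ij = a_ji = -1; a double or triple edge where a_ij * a_ji = 2 or 3), the diagram is a chain of 2 nodes with a fork of two nodes at one end (D_4). One simple-root ordering that puts it in standard form is (alpha_1, alpha_2, alpha_3, alpha_4). So the algebra is type D_4, i.e. so(8).

D4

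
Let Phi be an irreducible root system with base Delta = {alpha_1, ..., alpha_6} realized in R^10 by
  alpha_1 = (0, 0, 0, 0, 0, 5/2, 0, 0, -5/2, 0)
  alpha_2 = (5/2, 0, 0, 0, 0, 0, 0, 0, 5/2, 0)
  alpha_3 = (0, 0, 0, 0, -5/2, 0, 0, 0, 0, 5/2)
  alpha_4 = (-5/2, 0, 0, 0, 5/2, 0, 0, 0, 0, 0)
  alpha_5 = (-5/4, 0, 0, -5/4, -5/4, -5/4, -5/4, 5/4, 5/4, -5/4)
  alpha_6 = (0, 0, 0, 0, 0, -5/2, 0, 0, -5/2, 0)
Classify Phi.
E_6

Compute the Cartan integers a_ij = 2(alpha_i, alpha_j)/(alpha_j, alpha_j); the resulting 6x6 Cartan matrix is
[[2, -1, 0, 0, -1, 0], [-1, 2, 0, -1, 0, -1], [0, 0, 2, -1, 0, 0], [0, -1, -1, 2, 0, 0], [-1, 0, 0, 0, 2, 0], [0, -1, 0, 0, 0, 2]].
All simple roots have the same length, so the diagram is simply laced. The associated Dynkin diagram is a chain of 5 nodes with one extra node attached to the third node from one end (E_6), so the type is E_6.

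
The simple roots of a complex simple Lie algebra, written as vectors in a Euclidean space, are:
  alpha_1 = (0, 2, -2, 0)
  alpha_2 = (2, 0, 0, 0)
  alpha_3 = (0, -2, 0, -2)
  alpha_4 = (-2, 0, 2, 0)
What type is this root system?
B4

Compute the Cartan integers a_ij = 2(alpha_i, alpha_j)/(alpha_j, alpha_j); the resulting 4x4 Cartan matrix is
[[2, 0, -1, -1], [0, 2, 0, -1], [-1, 0, 2, 0], [-1, -2, 0, 2]].
The roots have two lengths (squared-length ratio 2:1); the short ones are alpha_{2}. The associated Dynkin diagram is a chain of 4 nodes with a double edge at one end; the terminal node there is the unique short simple root (B_4), so the type is B_4 (the algebra so(9)).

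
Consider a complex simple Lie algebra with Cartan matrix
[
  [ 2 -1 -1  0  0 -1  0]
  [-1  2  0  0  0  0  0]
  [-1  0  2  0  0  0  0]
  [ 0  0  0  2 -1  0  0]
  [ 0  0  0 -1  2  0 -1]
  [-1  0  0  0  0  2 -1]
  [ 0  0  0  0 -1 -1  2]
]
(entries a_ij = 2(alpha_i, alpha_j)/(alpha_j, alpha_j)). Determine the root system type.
D7

The matrix has rank 7 with 2's on the diagonal. Reading the off-diagonal entries as Dynkin edges (a single edge where a_ij = a_ji = -1; a double or triple edge where a_ij * a_ji = 2 or 3), the diagram is a chain of 5 nodes with a fork of two nodes at one end (D_7). One simple-root ordering that puts it in standard form is (alpha_4, alpha_5, alpha_7, alpha_6, alpha_1, alpha_3, alpha_2). So the algebra is type D_7, i.e. so(14).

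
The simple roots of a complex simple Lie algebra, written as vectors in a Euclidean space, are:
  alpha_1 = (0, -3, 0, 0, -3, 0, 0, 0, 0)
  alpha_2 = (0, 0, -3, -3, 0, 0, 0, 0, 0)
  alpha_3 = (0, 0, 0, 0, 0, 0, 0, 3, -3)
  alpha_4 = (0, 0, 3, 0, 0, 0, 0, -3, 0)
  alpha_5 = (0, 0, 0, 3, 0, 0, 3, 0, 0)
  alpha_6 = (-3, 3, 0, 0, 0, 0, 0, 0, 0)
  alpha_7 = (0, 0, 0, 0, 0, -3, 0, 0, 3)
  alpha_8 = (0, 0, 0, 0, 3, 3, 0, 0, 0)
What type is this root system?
Compute the Cartan integers a_ij = 2(alpha_i, alpha_j)/(alpha_j, alpha_j); the resulting 8x8 Cartan matrix is
[[2, 0, 0, 0, 0, -1, 0, -1], [0, 2, 0, -1, -1, 0, 0, 0], [0, 0, 2, -1, 0, 0, -1, 0], [0, -1, -1, 2, 0, 0, 0, 0], [0, -1, 0, 0, 2, 0, 0, 0], [-1, 0, 0, 0, 0, 2, 0, 0], [0, 0, -1, 0, 0, 0, 2, -1], [-1, 0, 0, 0, 0, 0, -1, 2]].
All simple roots have the same length, so the diagram is simply laced. The associated Dynkin diagram is a chain of 8 nodes with single edges (A_8), so the type is A_8 (the algebra sl(9)).

A8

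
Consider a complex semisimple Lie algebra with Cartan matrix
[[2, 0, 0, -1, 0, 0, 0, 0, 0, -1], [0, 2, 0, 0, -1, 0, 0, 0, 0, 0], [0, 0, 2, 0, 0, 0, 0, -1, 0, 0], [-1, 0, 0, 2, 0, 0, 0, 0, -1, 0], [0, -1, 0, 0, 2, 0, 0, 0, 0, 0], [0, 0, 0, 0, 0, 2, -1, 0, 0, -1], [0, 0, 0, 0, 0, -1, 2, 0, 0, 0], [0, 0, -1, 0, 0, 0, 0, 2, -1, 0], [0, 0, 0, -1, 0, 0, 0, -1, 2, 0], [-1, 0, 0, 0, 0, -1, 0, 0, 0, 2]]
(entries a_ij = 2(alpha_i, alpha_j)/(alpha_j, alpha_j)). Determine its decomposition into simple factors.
The diagram associated to this matrix has two connected components: the simple roots {alpha_2, alpha_5} form a chain of 2 nodes with single edges (A_2), and {alpha_1, alpha_3, alpha_4, alpha_6, alpha_7, alpha_8, alpha_9, alpha_10} form a chain of 8 nodes with single edges (A_8). A semisimple Lie algebra decomposes uniquely as the direct sum of simple ideals, one per connected component of its Dynkin diagram, so g ≅ A_2 ⊕ A_8 (dimension 8 + 80 = 88).

A2 ⊕ A8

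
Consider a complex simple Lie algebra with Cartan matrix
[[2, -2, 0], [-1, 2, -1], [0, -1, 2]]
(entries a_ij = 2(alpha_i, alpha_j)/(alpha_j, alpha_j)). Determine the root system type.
The matrix has rank 3 with 2's on the diagonal. Reading the off-diagonal entries as Dynkin edges (a single edge where a_ij = a_ji = -1; a double or triple edge where a_ij * a_ji = 2 or 3), the diagram is a chain of 3 nodes with a double edge at one end; the terminal node there is the unique long simple root (C_3). One simple-root ordering that puts it in standard form is (alpha_3, alpha_2, alpha_1). So the algebra is type C_3, i.e. sp(6).

C_3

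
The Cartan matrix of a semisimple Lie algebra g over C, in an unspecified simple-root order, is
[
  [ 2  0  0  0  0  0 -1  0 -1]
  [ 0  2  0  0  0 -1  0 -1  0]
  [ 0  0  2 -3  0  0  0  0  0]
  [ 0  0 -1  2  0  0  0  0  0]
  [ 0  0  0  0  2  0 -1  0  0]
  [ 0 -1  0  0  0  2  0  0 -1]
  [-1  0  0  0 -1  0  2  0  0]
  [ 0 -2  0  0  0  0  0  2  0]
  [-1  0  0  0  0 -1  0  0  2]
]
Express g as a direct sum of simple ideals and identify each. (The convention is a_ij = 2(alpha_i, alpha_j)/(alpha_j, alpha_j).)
The diagram associated to this matrix has two connected components: the simple roots {alpha_1, alpha_2, alpha_5, alpha_6, alpha_7, alpha_8, alpha_9} form a chain of 7 nodes with a double edge at one end; the terminal node there is the unique long simple root (C_7), and {alpha_3, alpha_4} form two nodes joined by a triple edge (G_2). A semisimple Lie algebra decomposes uniquely as the direct sum of simple ideals, one per connected component of its Dynkin diagram, so g ≅ C_7 ⊕ G_2 (dimension 105 + 14 = 119).

type C_7 ⊕ type G_2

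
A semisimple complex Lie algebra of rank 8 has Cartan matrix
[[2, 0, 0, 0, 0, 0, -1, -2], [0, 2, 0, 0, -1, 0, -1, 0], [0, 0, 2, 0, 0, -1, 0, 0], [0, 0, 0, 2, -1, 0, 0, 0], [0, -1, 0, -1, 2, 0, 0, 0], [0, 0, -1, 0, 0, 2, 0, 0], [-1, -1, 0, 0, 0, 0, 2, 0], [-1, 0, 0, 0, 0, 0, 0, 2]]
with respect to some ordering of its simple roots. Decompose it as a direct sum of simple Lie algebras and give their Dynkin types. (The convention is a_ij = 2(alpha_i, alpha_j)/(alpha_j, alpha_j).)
The diagram associated to this matrix has two connected components: the simple roots {alpha_3, alpha_6} form a chain of 2 nodes with single edges (A_2), and {alpha_1, alpha_2, alpha_4, alpha_5, alpha_7, alpha_8} form a chain of 6 nodes with a double edge at one end; the terminal node there is the unique short simple root (B_6). A semisimple Lie algebra decomposes uniquely as the direct sum of simple ideals, one per connected component of its Dynkin diagram, so g ≅ A_2 ⊕ B_6 (dimension 8 + 78 = 86).

A_2 (sl(3)) + B_6 (so(13))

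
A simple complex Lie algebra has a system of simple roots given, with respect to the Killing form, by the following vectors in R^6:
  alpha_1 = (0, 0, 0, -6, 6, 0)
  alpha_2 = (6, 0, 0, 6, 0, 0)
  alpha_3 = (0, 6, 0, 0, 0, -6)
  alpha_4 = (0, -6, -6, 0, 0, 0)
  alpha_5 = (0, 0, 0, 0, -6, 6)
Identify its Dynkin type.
A_5 (sl(6))

Compute the Cartan integers a_ij = 2(alpha_i, alpha_j)/(alpha_j, alpha_j); the resulting 5x5 Cartan matrix is
[[2, -1, 0, 0, -1], [-1, 2, 0, 0, 0], [0, 0, 2, -1, -1], [0, 0, -1, 2, 0], [-1, 0, -1, 0, 2]].
All simple roots have the same length, so the diagram is simply laced. The associated Dynkin diagram is a chain of 5 nodes with single edges (A_5), so the type is A_5 (the algebra sl(6)).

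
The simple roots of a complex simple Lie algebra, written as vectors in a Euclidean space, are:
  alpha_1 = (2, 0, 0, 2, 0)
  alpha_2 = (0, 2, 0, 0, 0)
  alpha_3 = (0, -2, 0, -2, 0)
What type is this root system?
B_3

Compute the Cartan integers a_ij = 2(alpha_i, alpha_j)/(alpha_j, alpha_j); the resulting 3x3 Cartan matrix is
[[2, 0, -1], [0, 2, -1], [-1, -2, 2]].
The roots have two lengths (squared-length ratio 2:1); the short ones are alpha_{2}. The associated Dynkin diagram is a chain of 3 nodes with a double edge at one end; the terminal node there is the unique short simple root (B_3), so the type is B_3 (the algebra so(7)).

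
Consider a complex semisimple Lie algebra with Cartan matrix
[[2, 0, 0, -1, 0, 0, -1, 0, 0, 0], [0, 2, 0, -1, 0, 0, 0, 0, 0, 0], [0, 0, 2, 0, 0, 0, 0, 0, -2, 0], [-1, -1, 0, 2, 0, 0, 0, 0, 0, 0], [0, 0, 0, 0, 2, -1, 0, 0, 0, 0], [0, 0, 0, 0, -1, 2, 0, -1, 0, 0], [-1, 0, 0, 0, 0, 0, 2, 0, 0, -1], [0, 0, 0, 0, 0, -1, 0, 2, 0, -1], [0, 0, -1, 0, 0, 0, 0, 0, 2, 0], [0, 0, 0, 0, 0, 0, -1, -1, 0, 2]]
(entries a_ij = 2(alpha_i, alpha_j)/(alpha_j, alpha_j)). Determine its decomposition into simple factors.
The diagram associated to this matrix has two connected components: the simple roots {alpha_1, alpha_2, alpha_4, alpha_5, alpha_6, alpha_7, alpha_8, alpha_10} form a chain of 8 nodes with single edges (A_8), and {alpha_3, alpha_9} form a chain of 2 nodes with a double edge at one end; the terminal node there is the unique short simple root (B_2). A semisimple Lie algebra decomposes uniquely as the direct sum of simple ideals, one per connected component of its Dynkin diagram, so g ≅ A_8 ⊕ B_2 (dimension 80 + 10 = 90).

A8 ⊕ B2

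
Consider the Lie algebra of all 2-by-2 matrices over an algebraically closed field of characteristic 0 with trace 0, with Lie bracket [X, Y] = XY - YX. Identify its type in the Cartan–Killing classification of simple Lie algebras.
This is sl(2), which has dimension 2^2 - 1 = 3 and rank 2 - 1 = 1 (a Cartan subalgebra is the diagonal traceless matrices). In the classification of classical Lie algebras, the special linear algebra sl(n+1) has type A_n; here n = 1, so the Dynkin diagram is a chain of 1 nodes with single edges (A_1). Hence the type is A_1.

A_1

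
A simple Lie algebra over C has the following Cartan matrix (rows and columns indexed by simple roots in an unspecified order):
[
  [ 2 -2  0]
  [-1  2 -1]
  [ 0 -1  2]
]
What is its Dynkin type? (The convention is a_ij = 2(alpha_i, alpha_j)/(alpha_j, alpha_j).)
C_3 (sp(6))

The matrix has rank 3 with 2's on the diagonal. Reading the off-diagonal entries as Dynkin edges (a single edge where a_ij = a_ji = -1; a double or triple edge where a_ij * a_ji = 2 or 3), the diagram is a chain of 3 nodes with a double edge at one end; the terminal node there is the unique long simple root (C_3). One simple-root ordering that puts it in standard form is (alpha_3, alpha_2, alpha_1). So the algebra is type C_3, i.e. sp(6).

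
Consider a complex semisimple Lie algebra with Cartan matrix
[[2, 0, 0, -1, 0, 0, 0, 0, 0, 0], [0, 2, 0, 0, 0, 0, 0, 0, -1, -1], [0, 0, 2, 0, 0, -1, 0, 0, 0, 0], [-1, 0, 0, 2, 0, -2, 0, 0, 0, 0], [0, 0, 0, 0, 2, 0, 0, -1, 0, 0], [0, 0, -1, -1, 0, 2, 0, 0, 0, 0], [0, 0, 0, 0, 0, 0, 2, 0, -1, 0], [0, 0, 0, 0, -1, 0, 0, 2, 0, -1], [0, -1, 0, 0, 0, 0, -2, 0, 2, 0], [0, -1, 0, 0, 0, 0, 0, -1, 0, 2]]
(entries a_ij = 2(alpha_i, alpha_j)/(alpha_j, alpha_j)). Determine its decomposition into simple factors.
The diagram associated to this matrix has two connected components: the simple roots {alpha_2, alpha_5, alpha_7, alpha_8, alpha_9, alpha_10} form a chain of 6 nodes with a double edge at one end; the terminal node there is the unique short simple root (B_6), and {alpha_1, alpha_3, alpha_4, alpha_6} form a chain of 4 nodes with a double edge between the middle two (F_4). A semisimple Lie algebra decomposes uniquely as the direct sum of simple ideals, one per connected component of its Dynkin diagram, so g ≅ B_6 ⊕ F_4 (dimension 78 + 52 = 130).

B_6 ⊕ F_4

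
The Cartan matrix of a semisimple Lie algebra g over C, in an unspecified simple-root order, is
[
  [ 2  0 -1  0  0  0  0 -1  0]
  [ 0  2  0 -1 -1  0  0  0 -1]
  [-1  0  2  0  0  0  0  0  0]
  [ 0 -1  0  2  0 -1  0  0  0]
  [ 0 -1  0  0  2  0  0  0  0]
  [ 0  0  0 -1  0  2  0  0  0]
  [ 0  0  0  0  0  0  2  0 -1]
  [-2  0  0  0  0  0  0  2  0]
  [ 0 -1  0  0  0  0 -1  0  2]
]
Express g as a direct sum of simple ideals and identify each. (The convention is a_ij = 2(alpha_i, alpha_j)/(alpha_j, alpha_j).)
The diagram associated to this matrix has two connected components: the simple roots {alpha_1, alpha_3, alpha_8} form a chain of 3 nodes with a double edge at one end; the terminal node there is the unique long simple root (C_3), and {alpha_2, alpha_4, alpha_5, alpha_6, alpha_7, alpha_9} form a chain of 5 nodes with one extra node attached to the third node from one end (E_6). A semisimple Lie algebra decomposes uniquely as the direct sum of simple ideals, one per connected component of its Dynkin diagram, so g ≅ C_3 ⊕ E_6 (dimension 21 + 78 = 99).

C_3 ⊕ E_6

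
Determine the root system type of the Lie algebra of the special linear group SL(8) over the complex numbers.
This is sl(8), which has dimension 8^2 - 1 = 63 and rank 8 - 1 = 7 (a Cartan subalgebra is the diagonal traceless matrices). In the classification of classical Lie algebras, the special linear algebra sl(n+1) has type A_n; here n = 7, so the Dynkin diagram is a chain of 7 nodes with single edges (A_7). Hence the type is A_7.

type A_7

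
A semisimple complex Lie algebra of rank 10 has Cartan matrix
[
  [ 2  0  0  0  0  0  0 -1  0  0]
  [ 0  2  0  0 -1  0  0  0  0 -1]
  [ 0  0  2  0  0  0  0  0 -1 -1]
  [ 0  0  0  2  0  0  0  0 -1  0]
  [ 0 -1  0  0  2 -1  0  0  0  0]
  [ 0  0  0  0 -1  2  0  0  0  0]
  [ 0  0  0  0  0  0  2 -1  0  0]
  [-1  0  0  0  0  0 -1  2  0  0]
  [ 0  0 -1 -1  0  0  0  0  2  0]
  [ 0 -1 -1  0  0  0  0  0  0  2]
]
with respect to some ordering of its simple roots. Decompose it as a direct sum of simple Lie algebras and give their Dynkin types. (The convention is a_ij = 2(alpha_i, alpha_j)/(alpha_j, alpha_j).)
A_3 (sl(4)) ⊕ A_7 (sl(8))

The diagram associated to this matrix has two connected components: the simple roots {alpha_1, alpha_7, alpha_8} form a chain of 3 nodes with single edges (A_3), and {alpha_2, alpha_3, alpha_4, alpha_5, alpha_6, alpha_9, alpha_10} form a chain of 7 nodes with single edges (A_7). A semisimple Lie algebra decomposes uniquely as the direct sum of simple ideals, one per connected component of its Dynkin diagram, so g ≅ A_3 ⊕ A_7 (dimension 15 + 63 = 78).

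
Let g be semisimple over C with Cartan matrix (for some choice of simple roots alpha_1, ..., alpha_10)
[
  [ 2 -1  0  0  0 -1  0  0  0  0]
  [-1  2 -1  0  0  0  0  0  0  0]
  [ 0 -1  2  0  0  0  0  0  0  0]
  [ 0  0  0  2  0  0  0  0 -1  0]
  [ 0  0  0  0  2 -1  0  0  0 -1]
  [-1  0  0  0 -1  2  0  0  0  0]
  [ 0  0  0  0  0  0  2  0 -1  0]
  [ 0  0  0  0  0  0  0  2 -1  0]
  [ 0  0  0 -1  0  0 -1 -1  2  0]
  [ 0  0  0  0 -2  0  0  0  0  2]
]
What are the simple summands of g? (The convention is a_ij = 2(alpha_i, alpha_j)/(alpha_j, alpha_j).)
C_6 (sp(12)) ⊕ D_4 (so(8))

The diagram associated to this matrix has two connected components: the simple roots {alpha_1, alpha_2, alpha_3, alpha_5, alpha_6, alpha_10} form a chain of 6 nodes with a double edge at one end; the terminal node there is the unique long simple root (C_6), and {alpha_4, alpha_7, alpha_8, alpha_9} form a chain of 2 nodes with a fork of two nodes at one end (D_4). A semisimple Lie algebra decomposes uniquely as the direct sum of simple ideals, one per connected component of its Dynkin diagram, so g ≅ C_6 ⊕ D_4 (dimension 78 + 28 = 106).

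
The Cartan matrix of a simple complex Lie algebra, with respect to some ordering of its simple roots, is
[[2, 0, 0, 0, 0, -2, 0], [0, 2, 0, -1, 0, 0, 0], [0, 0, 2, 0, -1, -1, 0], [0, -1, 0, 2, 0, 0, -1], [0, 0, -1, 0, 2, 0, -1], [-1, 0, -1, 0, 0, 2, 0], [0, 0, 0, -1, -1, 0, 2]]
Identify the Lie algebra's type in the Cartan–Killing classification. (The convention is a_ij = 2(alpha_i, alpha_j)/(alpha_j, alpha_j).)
C7

The matrix has rank 7 with 2's on the diagonal. Reading the off-diagonal entries as Dynkin edges (a single edge where a_ij = a_ji = -1; a double or triple edge where a_ij * a_ji = 2 or 3), the diagram is a chain of 7 nodes with a double edge at one end; the terminal node there is the unique long simple root (C_7). One simple-root ordering that puts it in standard form is (alpha_2, alpha_4, alpha_7, alpha_5, alpha_3, alpha_6, alpha_1). So the algebra is type C_7, i.e. sp(14).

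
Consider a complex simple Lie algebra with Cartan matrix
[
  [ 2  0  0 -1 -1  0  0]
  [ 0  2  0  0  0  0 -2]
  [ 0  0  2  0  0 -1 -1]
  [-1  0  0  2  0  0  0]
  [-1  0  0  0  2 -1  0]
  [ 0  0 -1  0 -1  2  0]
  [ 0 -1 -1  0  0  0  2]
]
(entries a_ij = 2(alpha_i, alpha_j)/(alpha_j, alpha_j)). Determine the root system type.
The matrix has rank 7 with 2's on the diagonal. Reading the off-diagonal entries as Dynkin edges (a single edge where a_ij = a_ji = -1; a double or triple edge where a_ij * a_ji = 2 or 3), the diagram is a chain of 7 nodes with a double edge at one end; the terminal node there is the unique long simple root (C_7). One simple-root ordering that puts it in standard form is (alpha_4, alpha_1, alpha_5, alpha_6, alpha_3, alpha_7, alpha_2). So the algebra is type C_7, i.e. sp(14).

C_7 (sp(14))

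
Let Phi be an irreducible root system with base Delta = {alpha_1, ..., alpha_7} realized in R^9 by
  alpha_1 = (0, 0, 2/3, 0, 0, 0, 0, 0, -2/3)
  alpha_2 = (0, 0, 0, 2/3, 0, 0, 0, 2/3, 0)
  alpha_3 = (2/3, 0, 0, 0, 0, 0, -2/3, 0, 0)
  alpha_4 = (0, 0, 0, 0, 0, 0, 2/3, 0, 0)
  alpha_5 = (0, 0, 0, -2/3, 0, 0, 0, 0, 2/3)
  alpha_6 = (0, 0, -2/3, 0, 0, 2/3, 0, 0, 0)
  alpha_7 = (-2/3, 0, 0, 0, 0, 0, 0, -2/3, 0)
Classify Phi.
Compute the Cartan integers a_ij = 2(alpha_i, alpha_j)/(alpha_j, alpha_j); the resulting 7x7 Cartan matrix is
[[2, 0, 0, 0, -1, -1, 0], [0, 2, 0, 0, -1, 0, -1], [0, 0, 2, -2, 0, 0, -1], [0, 0, -1, 2, 0, 0, 0], [-1, -1, 0, 0, 2, 0, 0], [-1, 0, 0, 0, 0, 2, 0], [0, -1, -1, 0, 0, 0, 2]].
The roots have two lengths (squared-length ratio 2:1); the short ones are alpha_{4}. The associated Dynkin diagram is a chain of 7 nodes with a double edge at one end; the terminal node there is the unique short simple root (B_7), so the type is B_7 (the algebra so(15)).

type B_7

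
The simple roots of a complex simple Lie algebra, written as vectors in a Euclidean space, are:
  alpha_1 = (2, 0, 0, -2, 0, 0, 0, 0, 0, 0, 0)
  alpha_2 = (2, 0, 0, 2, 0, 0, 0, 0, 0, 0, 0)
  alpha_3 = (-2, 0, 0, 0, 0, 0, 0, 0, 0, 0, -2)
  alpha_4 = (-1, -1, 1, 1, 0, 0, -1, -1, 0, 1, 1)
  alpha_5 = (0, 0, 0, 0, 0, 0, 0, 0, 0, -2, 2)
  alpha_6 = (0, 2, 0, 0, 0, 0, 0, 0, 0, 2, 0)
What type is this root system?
Compute the Cartan integers a_ij = 2(alpha_i, alpha_j)/(alpha_j, alpha_j); the resulting 6x6 Cartan matrix is
[[2, 0, -1, -1, 0, 0], [0, 2, -1, 0, 0, 0], [-1, -1, 2, 0, -1, 0], [-1, 0, 0, 2, 0, 0], [0, 0, -1, 0, 2, -1], [0, 0, 0, 0, -1, 2]].
All simple roots have the same length, so the diagram is simply laced. The associated Dynkin diagram is a chain of 5 nodes with one extra node attached to the third node from one end (E_6), so the type is E_6.

E_6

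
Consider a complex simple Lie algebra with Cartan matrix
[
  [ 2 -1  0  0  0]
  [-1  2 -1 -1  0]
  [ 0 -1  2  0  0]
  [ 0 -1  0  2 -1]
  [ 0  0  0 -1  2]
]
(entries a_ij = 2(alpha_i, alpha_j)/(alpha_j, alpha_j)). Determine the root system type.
D_5

The matrix has rank 5 with 2's on the diagonal. Reading the off-diagonal entries as Dynkin edges (a single edge where a_ij = a_ji = -1; a double or triple edge where a_ij * a_ji = 2 or 3), the diagram is a chain of 3 nodes with a fork of two nodes at one end (D_5). One simple-root ordering that puts it in standard form is (alpha_5, alpha_4, alpha_2, alpha_1, alpha_3). So the algebra is type D_5, i.e. so(10).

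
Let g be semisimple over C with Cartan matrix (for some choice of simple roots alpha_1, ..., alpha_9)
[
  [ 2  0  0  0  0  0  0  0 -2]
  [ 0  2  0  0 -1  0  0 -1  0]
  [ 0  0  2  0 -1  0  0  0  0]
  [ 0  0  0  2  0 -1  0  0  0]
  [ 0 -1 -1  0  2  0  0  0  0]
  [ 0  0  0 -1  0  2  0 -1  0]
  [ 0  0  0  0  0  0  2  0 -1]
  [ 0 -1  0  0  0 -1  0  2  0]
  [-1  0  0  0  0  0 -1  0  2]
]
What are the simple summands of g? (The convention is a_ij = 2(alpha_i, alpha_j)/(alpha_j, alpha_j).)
The diagram associated to this matrix has two connected components: the simple roots {alpha_2, alpha_3, alpha_4, alpha_5, alpha_6, alpha_8} form a chain of 6 nodes with single edges (A_6), and {alpha_1, alpha_7, alpha_9} form a chain of 3 nodes with a double edge at one end; the terminal node there is the unique long simple root (C_3). A semisimple Lie algebra decomposes uniquely as the direct sum of simple ideals, one per connected component of its Dynkin diagram, so g ≅ A_6 ⊕ C_3 (dimension 48 + 21 = 69).

A6 + C3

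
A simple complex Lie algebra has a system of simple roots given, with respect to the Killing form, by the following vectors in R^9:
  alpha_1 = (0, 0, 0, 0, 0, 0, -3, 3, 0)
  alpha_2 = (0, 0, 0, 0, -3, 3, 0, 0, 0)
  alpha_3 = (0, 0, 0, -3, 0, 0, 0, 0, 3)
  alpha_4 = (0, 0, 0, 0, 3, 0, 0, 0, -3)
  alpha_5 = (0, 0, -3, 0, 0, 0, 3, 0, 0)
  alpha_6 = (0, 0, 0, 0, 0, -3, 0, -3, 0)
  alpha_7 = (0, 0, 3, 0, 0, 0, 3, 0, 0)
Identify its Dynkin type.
D_7 (so(14))

Compute the Cartan integers a_ij = 2(alpha_i, alpha_j)/(alpha_j, alpha_j); the resulting 7x7 Cartan matrix is
[[2, 0, 0, 0, -1, -1, -1], [0, 2, 0, -1, 0, -1, 0], [0, 0, 2, -1, 0, 0, 0], [0, -1, -1, 2, 0, 0, 0], [-1, 0, 0, 0, 2, 0, 0], [-1, -1, 0, 0, 0, 2, 0], [-1, 0, 0, 0, 0, 0, 2]].
All simple roots have the same length, so the diagram is simply laced. The associated Dynkin diagram is a chain of 5 nodes with a fork of two nodes at one end (D_7), so the type is D_7 (the algebra so(14)).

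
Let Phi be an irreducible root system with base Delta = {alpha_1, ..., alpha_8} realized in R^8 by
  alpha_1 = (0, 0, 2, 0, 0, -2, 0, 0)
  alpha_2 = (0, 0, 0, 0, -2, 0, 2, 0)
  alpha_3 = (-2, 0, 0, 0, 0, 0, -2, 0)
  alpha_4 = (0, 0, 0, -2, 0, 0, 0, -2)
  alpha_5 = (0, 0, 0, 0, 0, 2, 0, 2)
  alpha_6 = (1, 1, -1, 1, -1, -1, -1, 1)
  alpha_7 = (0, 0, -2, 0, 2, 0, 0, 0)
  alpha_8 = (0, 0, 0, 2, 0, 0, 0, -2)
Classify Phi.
type E_8

Compute the Cartan integers a_ij = 2(alpha_i, alpha_j)/(alpha_j, alpha_j); the resulting 8x8 Cartan matrix is
[[2, 0, 0, 0, -1, 0, -1, 0], [0, 2, -1, 0, 0, 0, -1, 0], [0, -1, 2, 0, 0, 0, 0, 0], [0, 0, 0, 2, -1, -1, 0, 0], [-1, 0, 0, -1, 2, 0, 0, -1], [0, 0, 0, -1, 0, 2, 0, 0], [-1, -1, 0, 0, 0, 0, 2, 0], [0, 0, 0, 0, -1, 0, 0, 2]].
All simple roots have the same length, so the diagram is simply laced. The associated Dynkin diagram is a chain of 7 nodes with one extra node attached to the third node from one end (E_8), so the type is E_8.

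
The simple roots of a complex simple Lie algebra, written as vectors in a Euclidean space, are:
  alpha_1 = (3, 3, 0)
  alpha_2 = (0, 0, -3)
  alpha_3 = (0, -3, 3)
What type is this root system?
type B_3

Compute the Cartan integers a_ij = 2(alpha_i, alpha_j)/(alpha_j, alpha_j); the resulting 3x3 Cartan matrix is
[[2, 0, -1], [0, 2, -1], [-1, -2, 2]].
The roots have two lengths (squared-length ratio 2:1); the short ones are alpha_{2}. The associated Dynkin diagram is a chain of 3 nodes with a double edge at one end; the terminal node there is the unique short simple root (B_3), so the type is B_3 (the algebra so(7)).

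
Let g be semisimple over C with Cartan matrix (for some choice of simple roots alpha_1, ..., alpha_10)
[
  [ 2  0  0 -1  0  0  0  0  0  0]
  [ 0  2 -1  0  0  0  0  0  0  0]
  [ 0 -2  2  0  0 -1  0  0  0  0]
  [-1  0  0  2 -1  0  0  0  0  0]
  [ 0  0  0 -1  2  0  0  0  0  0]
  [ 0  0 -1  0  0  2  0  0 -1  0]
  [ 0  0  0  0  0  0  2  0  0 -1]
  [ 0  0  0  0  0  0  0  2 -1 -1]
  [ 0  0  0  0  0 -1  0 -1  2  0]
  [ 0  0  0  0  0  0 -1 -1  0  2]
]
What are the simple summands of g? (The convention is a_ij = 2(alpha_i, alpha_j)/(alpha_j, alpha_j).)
A3 + B7

The diagram associated to this matrix has two connected components: the simple roots {alpha_1, alpha_4, alpha_5} form a chain of 3 nodes with single edges (A_3), and {alpha_2, alpha_3, alpha_6, alpha_7, alpha_8, alpha_9, alpha_10} form a chain of 7 nodes with a double edge at one end; the terminal node there is the unique short simple root (B_7). A semisimple Lie algebra decomposes uniquely as the direct sum of simple ideals, one per connected component of its Dynkin diagram, so g ≅ A_3 ⊕ B_7 (dimension 15 + 105 = 120).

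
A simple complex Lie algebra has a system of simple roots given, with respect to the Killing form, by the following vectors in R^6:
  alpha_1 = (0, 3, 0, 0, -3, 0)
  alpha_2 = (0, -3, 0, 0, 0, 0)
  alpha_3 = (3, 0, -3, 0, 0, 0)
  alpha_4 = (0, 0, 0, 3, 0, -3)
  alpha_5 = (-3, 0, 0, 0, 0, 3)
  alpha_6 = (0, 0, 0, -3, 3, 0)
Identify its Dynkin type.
Compute the Cartan integers a_ij = 2(alpha_i, alpha_j)/(alpha_j, alpha_j); the resulting 6x6 Cartan matrix is
[[2, -2, 0, 0, 0, -1], [-1, 2, 0, 0, 0, 0], [0, 0, 2, 0, -1, 0], [0, 0, 0, 2, -1, -1], [0, 0, -1, -1, 2, 0], [-1, 0, 0, -1, 0, 2]].
The roots have two lengths (squared-length ratio 2:1); the short ones are alpha_{2}. The associated Dynkin diagram is a chain of 6 nodes with a double edge at one end; the terminal node there is the unique short simple root (B_6), so the type is B_6 (the algebra so(13)).

type B_6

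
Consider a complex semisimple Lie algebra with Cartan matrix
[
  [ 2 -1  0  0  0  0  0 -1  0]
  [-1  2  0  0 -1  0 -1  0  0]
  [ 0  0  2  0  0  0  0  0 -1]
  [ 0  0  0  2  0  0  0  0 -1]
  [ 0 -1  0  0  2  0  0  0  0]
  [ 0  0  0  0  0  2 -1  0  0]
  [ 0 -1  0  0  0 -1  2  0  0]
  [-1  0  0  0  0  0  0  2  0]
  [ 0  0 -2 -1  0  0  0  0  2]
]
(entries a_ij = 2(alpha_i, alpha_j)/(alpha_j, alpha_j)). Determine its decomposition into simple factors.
The diagram associated to this matrix has two connected components: the simple roots {alpha_3, alpha_4, alpha_9} form a chain of 3 nodes with a double edge at one end; the terminal node there is the unique short simple root (B_3), and {alpha_1, alpha_2, alpha_5, alpha_6, alpha_7, alpha_8} form a chain of 5 nodes with one extra node attached to the third node from one end (E_6). A semisimple Lie algebra decomposes uniquely as the direct sum of simple ideals, one per connected component of its Dynkin diagram, so g ≅ B_3 ⊕ E_6 (dimension 21 + 78 = 99).

B3 ⊕ E6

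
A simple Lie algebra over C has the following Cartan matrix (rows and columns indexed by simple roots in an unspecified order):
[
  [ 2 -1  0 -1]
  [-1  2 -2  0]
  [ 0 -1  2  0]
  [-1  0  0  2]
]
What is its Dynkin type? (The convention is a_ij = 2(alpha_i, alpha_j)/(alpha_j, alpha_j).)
The matrix has rank 4 with 2's on the diagonal. Reading the off-diagonal entries as Dynkin edges (a single edge where a_ij = a_ji = -1; a double or triple edge where a_ij * a_ji = 2 or 3), the diagram is a chain of 4 nodes with a double edge at one end; the terminal node there is the unique short simple root (B_4). One simple-root ordering that puts it in standard form is (alpha_4, alpha_1, alpha_2, alpha_3). So the algebra is type B_4, i.e. so(9).

B_4 (so(9))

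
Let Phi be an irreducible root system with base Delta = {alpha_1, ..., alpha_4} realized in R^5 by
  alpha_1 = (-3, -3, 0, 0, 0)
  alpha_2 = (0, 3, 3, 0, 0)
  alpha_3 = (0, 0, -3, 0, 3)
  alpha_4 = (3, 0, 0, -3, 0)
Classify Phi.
Compute the Cartan integers a_ij = 2(alpha_i, alpha_j)/(alpha_j, alpha_j); the resulting 4x4 Cartan matrix is
[[2, -1, 0, -1], [-1, 2, -1, 0], [0, -1, 2, 0], [-1, 0, 0, 2]].
All simple roots have the same length, so the diagram is simply laced. The associated Dynkin diagram is a chain of 4 nodes with single edges (A_4), so the type is A_4 (the algebra sl(5)).

A_4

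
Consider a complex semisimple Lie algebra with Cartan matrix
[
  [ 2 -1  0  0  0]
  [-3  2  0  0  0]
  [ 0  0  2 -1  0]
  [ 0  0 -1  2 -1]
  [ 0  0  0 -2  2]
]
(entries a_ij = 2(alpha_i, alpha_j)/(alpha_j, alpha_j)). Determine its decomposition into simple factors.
C3 ⊕ G2

The diagram associated to this matrix has two connected components: the simple roots {alpha_3, alpha_4, alpha_5} form a chain of 3 nodes with a double edge at one end; the terminal node there is the unique long simple root (C_3), and {alpha_1, alpha_2} form two nodes joined by a triple edge (G_2). A semisimple Lie algebra decomposes uniquely as the direct sum of simple ideals, one per connected component of its Dynkin diagram, so g ≅ C_3 ⊕ G_2 (dimension 21 + 14 = 35).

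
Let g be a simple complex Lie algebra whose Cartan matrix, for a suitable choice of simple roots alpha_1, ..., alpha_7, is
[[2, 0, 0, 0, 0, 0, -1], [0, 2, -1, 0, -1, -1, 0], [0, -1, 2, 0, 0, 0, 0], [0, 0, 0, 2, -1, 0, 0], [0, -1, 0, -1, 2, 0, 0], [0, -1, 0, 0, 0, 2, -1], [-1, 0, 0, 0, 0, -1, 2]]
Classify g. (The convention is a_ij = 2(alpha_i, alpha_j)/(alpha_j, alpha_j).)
E7

The matrix has rank 7 with 2's on the diagonal. Reading the off-diagonal entries as Dynkin edges (a single edge where a_ij = a_ji = -1; a double or triple edge where a_ij * a_ji = 2 or 3), the diagram is a chain of 6 nodes with one extra node attached to the third node from one end (E_7). One simple-root ordering that puts it in standard form is (alpha_4, alpha_3, alpha_5, alpha_2, alpha_6, alpha_7, alpha_1). So the algebra is type E_7.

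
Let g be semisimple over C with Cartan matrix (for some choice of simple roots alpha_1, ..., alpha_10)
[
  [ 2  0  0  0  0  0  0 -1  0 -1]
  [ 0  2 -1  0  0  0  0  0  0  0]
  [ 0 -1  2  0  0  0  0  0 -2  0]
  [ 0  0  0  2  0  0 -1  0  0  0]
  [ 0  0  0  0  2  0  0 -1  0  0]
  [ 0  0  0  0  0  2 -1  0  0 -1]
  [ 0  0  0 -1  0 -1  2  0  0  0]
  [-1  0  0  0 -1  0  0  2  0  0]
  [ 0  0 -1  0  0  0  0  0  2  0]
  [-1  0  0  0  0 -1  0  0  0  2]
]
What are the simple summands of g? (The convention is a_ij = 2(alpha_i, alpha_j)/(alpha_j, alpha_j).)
The diagram associated to this matrix has two connected components: the simple roots {alpha_1, alpha_4, alpha_5, alpha_6, alpha_7, alpha_8, alpha_10} form a chain of 7 nodes with single edges (A_7), and {alpha_2, alpha_3, alpha_9} form a chain of 3 nodes with a double edge at one end; the terminal node there is the unique short simple root (B_3). A semisimple Lie algebra decomposes uniquely as the direct sum of simple ideals, one per connected component of its Dynkin diagram, so g ≅ A_7 ⊕ B_3 (dimension 63 + 21 = 84).

A7 + B3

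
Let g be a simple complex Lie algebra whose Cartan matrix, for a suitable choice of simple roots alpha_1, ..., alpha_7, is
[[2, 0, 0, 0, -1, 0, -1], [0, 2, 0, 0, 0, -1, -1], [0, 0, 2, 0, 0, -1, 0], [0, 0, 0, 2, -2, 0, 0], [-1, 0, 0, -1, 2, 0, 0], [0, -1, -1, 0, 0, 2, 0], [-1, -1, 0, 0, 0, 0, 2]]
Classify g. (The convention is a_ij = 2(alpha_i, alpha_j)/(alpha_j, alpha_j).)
type C_7

The matrix has rank 7 with 2's on the diagonal. Reading the off-diagonal entries as Dynkin edges (a single edge where a_ij = a_ji = -1; a double or triple edge where a_ij * a_ji = 2 or 3), the diagram is a chain of 7 nodes with a double edge at one end; the terminal node there is the unique long simple root (C_7). One simple-root ordering that puts it in standard form is (alpha_3, alpha_6, alpha_2, alpha_7, alpha_1, alpha_5, alpha_4). So the algebra is type C_7, i.e. sp(14).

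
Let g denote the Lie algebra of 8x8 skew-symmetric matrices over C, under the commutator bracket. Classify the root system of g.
D_4

This is so(8) with 8 even, which has dimension 8(8-1)/2 = 28 and rank 8/2 = 4. In the classification of classical Lie algebras, the orthogonal algebra so(2n) in an even number of variables has type D_n; here n = 4, so the Dynkin diagram is a chain of 2 nodes with a fork of two nodes at one end (D_4). Hence the type is D_4.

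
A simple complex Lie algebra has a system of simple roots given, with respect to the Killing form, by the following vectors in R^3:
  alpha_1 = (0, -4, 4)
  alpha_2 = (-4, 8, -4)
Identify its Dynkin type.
Compute the Cartan integers a_ij = 2(alpha_i, alpha_j)/(alpha_j, alpha_j); the resulting 2x2 Cartan matrix is
[[2, -1], [-3, 2]].
The roots have two lengths (squared-length ratio 3:1); the short ones are alpha_{1}. The associated Dynkin diagram is two nodes joined by a triple edge (G_2), so the type is G_2.

G_2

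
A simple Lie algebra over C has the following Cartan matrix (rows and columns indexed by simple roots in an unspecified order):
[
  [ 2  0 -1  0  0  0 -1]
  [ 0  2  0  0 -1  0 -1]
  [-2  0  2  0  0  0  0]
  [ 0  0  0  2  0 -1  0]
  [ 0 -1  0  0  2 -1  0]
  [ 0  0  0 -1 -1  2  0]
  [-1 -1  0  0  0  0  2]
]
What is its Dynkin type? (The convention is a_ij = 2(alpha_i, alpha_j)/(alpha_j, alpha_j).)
C7

The matrix has rank 7 with 2's on the diagonal. Reading the off-diagonal entries as Dynkin edges (a single edge where a_ij = a_ji = -1; a double or triple edge where a_ij * a_ji = 2 or 3), the diagram is a chain of 7 nodes with a double edge at one end; the terminal node there is the unique long simple root (C_7). One simple-root ordering that puts it in standard form is (alpha_4, alpha_6, alpha_5, alpha_2, alpha_7, alpha_1, alpha_3). So the algebra is type C_7, i.e. sp(14).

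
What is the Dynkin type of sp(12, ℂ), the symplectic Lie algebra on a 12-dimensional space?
C6

This is sp(12), which has dimension 12(12+1)/2 = 78 and rank 12/2 = 6. In the classification of classical Lie algebras, the symplectic algebra sp(2n) has type C_n; here n = 6, so the Dynkin diagram is a chain of 6 nodes with a double edge at one end; the terminal node there is the unique long simple root (C_6). Hence the type is C_6.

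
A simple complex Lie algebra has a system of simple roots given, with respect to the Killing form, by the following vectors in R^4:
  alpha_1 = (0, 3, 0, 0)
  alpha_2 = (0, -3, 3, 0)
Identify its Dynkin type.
B_2

Compute the Cartan integers a_ij = 2(alpha_i, alpha_j)/(alpha_j, alpha_j); the resulting 2x2 Cartan matrix is
[[2, -1], [-2, 2]].
The roots have two lengths (squared-length ratio 2:1); the short ones are alpha_{1}. The associated Dynkin diagram is a chain of 2 nodes with a double edge at one end; the terminal node there is the unique short simple root (B_2), so the type is B_2 (the algebra so(5)).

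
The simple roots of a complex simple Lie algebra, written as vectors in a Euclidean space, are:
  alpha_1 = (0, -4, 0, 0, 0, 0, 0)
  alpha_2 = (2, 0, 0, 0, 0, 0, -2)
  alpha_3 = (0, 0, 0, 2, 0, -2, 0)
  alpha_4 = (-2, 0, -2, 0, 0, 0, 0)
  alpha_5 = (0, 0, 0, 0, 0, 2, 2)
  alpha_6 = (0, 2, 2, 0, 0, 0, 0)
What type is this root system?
Compute the Cartan integers a_ij = 2(alpha_i, alpha_j)/(alpha_j, alpha_j); the resulting 6x6 Cartan matrix is
[[2, 0, 0, 0, 0, -2], [0, 2, 0, -1, -1, 0], [0, 0, 2, 0, -1, 0], [0, -1, 0, 2, 0, -1], [0, -1, -1, 0, 2, 0], [-1, 0, 0, -1, 0, 2]].
The roots have two lengths (squared-length ratio 2:1); the short ones are alpha_{2,3,4,5,6}. The associated Dynkin diagram is a chain of 6 nodes with a double edge at one end; the terminal node there is the unique long simple root (C_6), so the type is C_6 (the algebra sp(12)).

C6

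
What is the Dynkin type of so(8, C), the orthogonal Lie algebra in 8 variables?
D4

This is so(8) with 8 even, which has dimension 8(8-1)/2 = 28 and rank 8/2 = 4. In the classification of classical Lie algebras, the orthogonal algebra so(2n) in an even number of variables has type D_n; here n = 4, so the Dynkin diagram is a chain of 2 nodes with a fork of two nodes at one end (D_4). Hence the type is D_4.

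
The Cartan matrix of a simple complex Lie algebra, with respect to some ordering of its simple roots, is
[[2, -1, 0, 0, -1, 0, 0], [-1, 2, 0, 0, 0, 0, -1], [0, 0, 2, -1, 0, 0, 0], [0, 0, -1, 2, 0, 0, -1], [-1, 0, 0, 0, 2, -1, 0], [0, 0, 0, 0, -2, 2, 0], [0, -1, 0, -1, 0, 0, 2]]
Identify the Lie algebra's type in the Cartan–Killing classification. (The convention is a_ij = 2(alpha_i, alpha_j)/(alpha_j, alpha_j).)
The matrix has rank 7 with 2's on the diagonal. Reading the off-diagonal entries as Dynkin edges (a single edge where a_ij = a_ji = -1; a double or triple edge where a_ij * a_ji = 2 or 3), the diagram is a chain of 7 nodes with a double edge at one end; the terminal node there is the unique long simple root (C_7). One simple-root ordering that puts it in standard form is (alpha_3, alpha_4, alpha_7, alpha_2, alpha_1, alpha_5, alpha_6). So the algebra is type C_7, i.e. sp(14).

C_7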